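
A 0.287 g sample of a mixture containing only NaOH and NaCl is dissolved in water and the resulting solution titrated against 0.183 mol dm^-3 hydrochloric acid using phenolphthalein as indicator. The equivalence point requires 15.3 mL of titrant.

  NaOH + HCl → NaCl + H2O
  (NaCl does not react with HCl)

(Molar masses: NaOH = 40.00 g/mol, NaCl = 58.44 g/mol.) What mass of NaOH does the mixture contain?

0.112 g

n(HCl) = 0.0153 × 0.183 = 2.80 × 10^-3 mol
Let x = n(NaOH), y = n(NaCl).
Titrant: 1x = 2.80 × 10^-3;  mass: 40.00x + 58.44y = 0.287
Solving, x = 2.80 × 10^-3 mol, y = 2.99 × 10^-3 mol
mass of NaOH = 2.80 × 10^-3 × 40.00 = 0.112 g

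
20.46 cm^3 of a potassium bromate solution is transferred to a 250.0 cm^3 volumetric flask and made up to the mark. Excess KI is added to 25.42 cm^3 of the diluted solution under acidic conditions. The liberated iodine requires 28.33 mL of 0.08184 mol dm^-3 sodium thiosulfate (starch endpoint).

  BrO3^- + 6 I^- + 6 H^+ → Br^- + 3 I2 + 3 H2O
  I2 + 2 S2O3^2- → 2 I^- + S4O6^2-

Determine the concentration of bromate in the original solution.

n(S2O3^2-) = 0.02833 × 0.08184 = 2.319 × 10^-3 mol
n(I2) = n(S2O3^2-)/2 = 1.159 × 10^-3 mol
From the 1:3 ratio, n(BrO3^-) in the aliquot = 1/3 × 1.159 × 10^-3 = 3.864 × 10^-4 mol
[BrO3^-]_dilute = 3.864 × 10^-4 / 0.02542 = 0.01520 mol/L
[BrO3^-]_original = 0.01520 × 250.0/20.46 = 0.1857 mol/L

0.1857 mol/L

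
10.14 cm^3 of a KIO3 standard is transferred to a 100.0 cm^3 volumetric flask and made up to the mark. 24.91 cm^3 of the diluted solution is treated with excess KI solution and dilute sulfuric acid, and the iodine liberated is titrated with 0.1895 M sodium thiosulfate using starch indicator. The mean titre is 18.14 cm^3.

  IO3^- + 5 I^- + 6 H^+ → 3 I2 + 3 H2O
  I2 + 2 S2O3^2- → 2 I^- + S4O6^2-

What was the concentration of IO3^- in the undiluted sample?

n(S2O3^2-) = 0.01814 × 0.1895 = 3.438 × 10^-3 mol
n(I2) = n(S2O3^2-)/2 = 1.719 × 10^-3 mol
From the 1:3 ratio, n(IO3^-) in the aliquot = 1/3 × 1.719 × 10^-3 = 5.729 × 10^-4 mol
[IO3^-]_dilute = 5.729 × 10^-4 / 0.02491 = 0.02300 mol/L
[IO3^-]_original = 0.02300 × 100.0/10.14 = 0.2268 mol/L

0.2268 M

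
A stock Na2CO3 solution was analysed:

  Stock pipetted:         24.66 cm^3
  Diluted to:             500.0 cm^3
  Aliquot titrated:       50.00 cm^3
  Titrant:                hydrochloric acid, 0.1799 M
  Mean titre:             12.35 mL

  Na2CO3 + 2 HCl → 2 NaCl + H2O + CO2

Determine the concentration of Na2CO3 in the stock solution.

n(HCl) = 0.01235 × 0.1799 = 2.222 × 10^-3 mol
From the 1:2 ratio, n(Na2CO3) in the aliquot = 1/2 × 2.222 × 10^-3 = 1.111 × 10^-3 mol
[Na2CO3]_dilute = 1.111 × 10^-3 / 0.05000 = 0.02222 mol/L
Dilution factor = 500.0 / 24.66 = 20.28
[Na2CO3]_stock = 0.02222 × 20.28 = 0.4505 mol/L

0.4505 M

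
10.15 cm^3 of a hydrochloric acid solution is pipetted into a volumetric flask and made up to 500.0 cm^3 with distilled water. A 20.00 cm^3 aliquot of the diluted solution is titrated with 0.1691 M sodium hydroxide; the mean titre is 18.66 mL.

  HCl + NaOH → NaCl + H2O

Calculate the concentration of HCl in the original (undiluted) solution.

7.772 M

n(NaOH) = 0.01866 × 0.1691 = 3.155 × 10^-3 mol
n(HCl) in the aliquot = 3.155 × 10^-3 mol (1:1 ratio)
[HCl]_dilute = 3.155 × 10^-3 / 0.02000 = 0.1578 mol/L
Dilution factor = 500.0 / 10.15 = 49.26
[HCl]_stock = 0.1578 × 49.26 = 7.772 mol/L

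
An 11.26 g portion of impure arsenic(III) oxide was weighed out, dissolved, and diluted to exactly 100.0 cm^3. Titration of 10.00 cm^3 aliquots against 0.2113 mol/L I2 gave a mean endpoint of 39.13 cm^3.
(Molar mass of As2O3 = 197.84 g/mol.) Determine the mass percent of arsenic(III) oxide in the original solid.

72.64 %

As2O3 + 2 I2 + 2 H2O → As2O5 + 4 HI
n(I2) per titration = 0.03913 × 0.2113 = 8.268 × 10^-3 mol
From the 1:2 ratio, n(As2O3) in each aliquot = 1/2 × 8.268 × 10^-3 = 4.134 × 10^-3 mol
n(As2O3) in the whole flask = 4.134 × 10^-3 × 100.0/10.00 = 0.04134 mol
mass of As2O3 = 0.04134 × 197.84 = 8.179 g
% As2O3 = 8.179 / 11.26 × 100 = 72.64 %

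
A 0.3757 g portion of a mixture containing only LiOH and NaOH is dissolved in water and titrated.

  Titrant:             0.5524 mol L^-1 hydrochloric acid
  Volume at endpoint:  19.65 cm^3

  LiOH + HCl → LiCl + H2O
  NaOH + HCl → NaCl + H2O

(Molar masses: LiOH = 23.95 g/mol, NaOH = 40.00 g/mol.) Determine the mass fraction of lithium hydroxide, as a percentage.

23.23 %

n(HCl) = 0.01965 × 0.5524 = 0.01085 mol
Let x = n(LiOH), y = n(NaOH).
Titrant: 1x + 1y = 0.01085;  mass: 23.95x + 40.00y = 0.3757
Solving, x = 3.644 × 10^-3 mol, y = 7.211 × 10^-3 mol
mass of LiOH = 3.644 × 10^-3 × 23.95 = 0.08727 g
% LiOH = 0.08727 / 0.3757 × 100 = 23.23 %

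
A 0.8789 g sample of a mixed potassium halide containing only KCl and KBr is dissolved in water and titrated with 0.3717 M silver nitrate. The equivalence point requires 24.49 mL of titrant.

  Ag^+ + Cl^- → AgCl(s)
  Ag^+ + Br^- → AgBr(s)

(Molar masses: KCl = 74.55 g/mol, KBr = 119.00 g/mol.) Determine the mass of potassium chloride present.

0.3427 g

n(AgNO3) = 0.02449 × 0.3717 = 9.103 × 10^-3 mol
Let x = n(KCl), y = n(KBr).
Titrant: 1x + 1y = 9.103 × 10^-3;  mass: 74.55x + 119.00y = 0.8789
Solving, x = 4.597 × 10^-3 mol, y = 4.506 × 10^-3 mol
mass of KCl = 4.597 × 10^-3 × 74.55 = 0.3427 g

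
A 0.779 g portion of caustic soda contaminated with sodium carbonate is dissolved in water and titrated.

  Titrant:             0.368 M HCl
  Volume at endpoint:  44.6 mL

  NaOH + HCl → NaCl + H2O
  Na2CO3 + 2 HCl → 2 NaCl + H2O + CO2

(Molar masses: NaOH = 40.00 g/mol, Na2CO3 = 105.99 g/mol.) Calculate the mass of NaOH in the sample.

n(HCl) = 0.0446 × 0.368 = 0.0164 mol
Let x = n(NaOH), y = n(Na2CO3).
Titrant: 1x + 2y = 0.0164;  mass: 40.00x + 105.99y = 0.779
Solving, x = 6.99 × 10^-3 mol, y = 4.71 × 10^-3 mol
mass of NaOH = 6.99 × 10^-3 × 40.00 = 0.279 g

0.279 g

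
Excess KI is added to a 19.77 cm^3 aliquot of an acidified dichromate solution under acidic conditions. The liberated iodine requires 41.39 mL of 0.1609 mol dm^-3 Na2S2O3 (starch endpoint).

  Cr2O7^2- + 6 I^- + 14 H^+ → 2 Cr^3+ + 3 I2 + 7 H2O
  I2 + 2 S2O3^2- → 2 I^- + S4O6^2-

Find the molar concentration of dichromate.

0.05614 mol/L

n(S2O3^2-) = 0.04139 × 0.1609 = 6.660 × 10^-3 mol
n(I2) = n(S2O3^2-)/2 = 3.330 × 10^-3 mol
From the 1:3 ratio, n(Cr2O7^2-) in the aliquot = 1/3 × 3.330 × 10^-3 = 1.110 × 10^-3 mol
[Cr2O7^2-] = 1.110 × 10^-3 / 0.01977 = 0.05614 mol/L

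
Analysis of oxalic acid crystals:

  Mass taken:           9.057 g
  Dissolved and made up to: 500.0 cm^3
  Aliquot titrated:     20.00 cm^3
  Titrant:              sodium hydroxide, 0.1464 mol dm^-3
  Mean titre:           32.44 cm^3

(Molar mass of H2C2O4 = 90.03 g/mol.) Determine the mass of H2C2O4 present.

5.345 g

H2C2O4 + 2 NaOH → Na2C2O4 + 2 H2O
n(NaOH) per titration = 0.03244 × 0.1464 = 4.749 × 10^-3 mol
From the 1:2 ratio, n(H2C2O4) in each aliquot = 1/2 × 4.749 × 10^-3 = 2.375 × 10^-3 mol
n(H2C2O4) in the whole flask = 2.375 × 10^-3 × 500.0/20.00 = 0.05937 mol
mass of H2C2O4 = 0.05937 × 90.03 = 5.345 g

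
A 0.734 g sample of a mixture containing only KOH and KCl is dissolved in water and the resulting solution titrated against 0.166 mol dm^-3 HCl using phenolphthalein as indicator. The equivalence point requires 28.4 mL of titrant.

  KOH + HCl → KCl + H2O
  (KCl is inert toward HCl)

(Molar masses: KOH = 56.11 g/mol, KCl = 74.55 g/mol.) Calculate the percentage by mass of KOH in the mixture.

36.0 %

n(HCl) = 0.0284 × 0.166 = 4.71 × 10^-3 mol
Let x = n(KOH), y = n(KCl).
Titrant: 1x = 4.71 × 10^-3;  mass: 56.11x + 74.55y = 0.734
Solving, x = 4.71 × 10^-3 mol, y = 6.30 × 10^-3 mol
mass of KOH = 4.71 × 10^-3 × 56.11 = 0.265 g
% KOH = 0.265 / 0.734 × 100 = 36.0 %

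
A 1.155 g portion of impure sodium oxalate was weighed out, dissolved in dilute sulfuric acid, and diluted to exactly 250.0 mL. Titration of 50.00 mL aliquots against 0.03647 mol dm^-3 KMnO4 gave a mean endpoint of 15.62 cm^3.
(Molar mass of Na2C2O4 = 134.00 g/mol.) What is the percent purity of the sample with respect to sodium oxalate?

82.61 %

2 MnO4^- + 5 C2O4^2- + 16 H^+ → 2 Mn^2+ + 10 CO2 + 8 H2O
n(KMnO4) per titration = 0.01562 × 0.03647 = 5.697 × 10^-4 mol
From the 5:2 ratio, n(Na2C2O4) in each aliquot = 5/2 × 5.697 × 10^-4 = 1.424 × 10^-3 mol
n(Na2C2O4) in the whole flask = 1.424 × 10^-3 × 250.0/50.00 = 7.121 × 10^-3 mol
mass of Na2C2O4 = 7.121 × 10^-3 × 134.00 = 0.9542 g
% Na2C2O4 = 0.9542 / 1.155 × 100 = 82.61 %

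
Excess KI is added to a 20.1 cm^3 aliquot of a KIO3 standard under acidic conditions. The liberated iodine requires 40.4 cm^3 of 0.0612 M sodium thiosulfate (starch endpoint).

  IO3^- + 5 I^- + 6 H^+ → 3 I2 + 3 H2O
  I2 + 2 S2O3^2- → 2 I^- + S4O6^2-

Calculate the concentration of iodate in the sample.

0.0205 M

n(S2O3^2-) = 0.0404 × 0.0612 = 2.47 × 10^-3 mol
n(I2) = n(S2O3^2-)/2 = 1.24 × 10^-3 mol
From the 1:3 ratio, n(IO3^-) in the aliquot = 1/3 × 1.24 × 10^-3 = 4.12 × 10^-4 mol
[IO3^-] = 4.12 × 10^-4 / 0.0201 = 0.0205 mol/L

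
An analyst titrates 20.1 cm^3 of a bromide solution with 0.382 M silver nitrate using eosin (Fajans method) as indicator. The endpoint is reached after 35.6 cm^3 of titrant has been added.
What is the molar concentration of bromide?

Ag^+ + Br^- → AgBr(s)
n(AgNO3) = 0.0356 L × 0.382 mol/L = 0.0136 mol
n(Br-) = 0.0136 mol (1:1 mole ratio)
[Br-] = 0.0136 mol / 0.0201 L = 0.677 mol/L

0.677 M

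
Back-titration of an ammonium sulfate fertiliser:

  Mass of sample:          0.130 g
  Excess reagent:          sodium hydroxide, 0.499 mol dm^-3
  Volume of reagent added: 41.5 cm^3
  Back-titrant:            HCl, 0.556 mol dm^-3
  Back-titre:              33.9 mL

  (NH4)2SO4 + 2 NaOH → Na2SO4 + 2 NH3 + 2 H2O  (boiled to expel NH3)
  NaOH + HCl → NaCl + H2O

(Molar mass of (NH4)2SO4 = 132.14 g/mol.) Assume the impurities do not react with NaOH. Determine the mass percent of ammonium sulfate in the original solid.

94.5 %

n(NaOH) added = 0.0415 × 0.499 = 0.0207 mol
n(HCl) used in back-titration = 0.0339 × 0.556 = 0.0188 mol
n(NaOH) left over = 0.0188 mol (1:1 ratio)
n(NaOH) consumed by analyte = 0.0207 − 0.0188 = 1.86 × 10^-3 mol
From the 1:2 ratio, n((NH4)2SO4) = 1/2 × 1.86 × 10^-3 = 9.30 × 10^-4 mol
mass of (NH4)2SO4 = 9.30 × 10^-4 × 132.14 = 0.123 g
% (NH4)2SO4 = 0.123 / 0.130 × 100 = 94.5 %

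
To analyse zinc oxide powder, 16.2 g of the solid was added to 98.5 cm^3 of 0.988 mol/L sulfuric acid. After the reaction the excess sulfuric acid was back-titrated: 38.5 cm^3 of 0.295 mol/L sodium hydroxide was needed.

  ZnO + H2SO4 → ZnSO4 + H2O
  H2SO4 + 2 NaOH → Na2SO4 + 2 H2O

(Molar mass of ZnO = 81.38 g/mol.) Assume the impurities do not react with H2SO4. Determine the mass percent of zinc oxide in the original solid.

46.0 %

n(H2SO4) added = 0.0985 × 0.988 = 0.0973 mol
n(NaOH) used in back-titration = 0.0385 × 0.295 = 0.0114 mol
From the 1:2 ratio, n(H2SO4) left over = 1/2 × 0.0114 = 5.68 × 10^-3 mol
n(H2SO4) consumed by analyte = 0.0973 − 5.68 × 10^-3 = 0.0916 mol
n(ZnO) = 0.0916 mol (1:1 ratio)
mass of ZnO = 0.0916 × 81.38 = 7.46 g
% ZnO = 7.46 / 16.2 × 100 = 46.0 %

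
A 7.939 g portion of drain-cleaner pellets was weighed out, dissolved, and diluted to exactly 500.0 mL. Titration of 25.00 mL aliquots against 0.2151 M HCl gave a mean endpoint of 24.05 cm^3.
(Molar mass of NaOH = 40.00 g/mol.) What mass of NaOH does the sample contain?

4.139 g

NaOH + HCl → NaCl + H2O
n(HCl) per titration = 0.02405 × 0.2151 = 5.173 × 10^-3 mol
n(NaOH) in each aliquot = 5.173 × 10^-3 mol (1:1 ratio)
n(NaOH) in the whole flask = 5.173 × 10^-3 × 500.0/25.00 = 0.1035 mol
mass of NaOH = 0.1035 × 40.00 = 4.139 g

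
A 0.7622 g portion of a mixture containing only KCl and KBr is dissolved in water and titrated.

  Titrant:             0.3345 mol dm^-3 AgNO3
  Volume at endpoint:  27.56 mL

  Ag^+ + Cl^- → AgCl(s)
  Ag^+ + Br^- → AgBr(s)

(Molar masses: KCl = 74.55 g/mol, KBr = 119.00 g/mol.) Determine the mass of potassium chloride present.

n(AgNO3) = 0.02756 × 0.3345 = 9.219 × 10^-3 mol
Let x = n(KCl), y = n(KBr).
Titrant: 1x + 1y = 9.219 × 10^-3;  mass: 74.55x + 119.00y = 0.7622
Solving, x = 7.533 × 10^-3 mol, y = 1.686 × 10^-3 mol
mass of KCl = 7.533 × 10^-3 × 74.55 = 0.5616 g

0.5616 g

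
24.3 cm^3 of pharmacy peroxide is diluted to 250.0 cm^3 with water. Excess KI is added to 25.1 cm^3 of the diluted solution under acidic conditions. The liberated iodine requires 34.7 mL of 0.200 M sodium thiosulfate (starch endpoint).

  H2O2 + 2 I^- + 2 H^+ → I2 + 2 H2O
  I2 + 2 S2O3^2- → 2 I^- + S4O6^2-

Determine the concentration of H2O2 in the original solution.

n(S2O3^2-) = 0.0347 × 0.200 = 6.94 × 10^-3 mol
n(I2) = n(S2O3^2-)/2 = 3.47 × 10^-3 mol
n(H2O2) in the aliquot = 3.47 × 10^-3 mol (1:1 ratio)
[H2O2]_dilute = 3.47 × 10^-3 / 0.0251 = 0.138 mol/L
[H2O2]_original = 0.138 × 250.0/24.3 = 1.42 mol/L

1.42 M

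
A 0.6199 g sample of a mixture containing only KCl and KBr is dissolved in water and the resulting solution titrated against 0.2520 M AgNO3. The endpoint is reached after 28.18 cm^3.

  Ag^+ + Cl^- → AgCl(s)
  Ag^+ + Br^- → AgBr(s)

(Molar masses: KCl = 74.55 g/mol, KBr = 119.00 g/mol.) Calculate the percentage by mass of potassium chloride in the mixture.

60.92 %

n(AgNO3) = 0.02818 × 0.2520 = 7.101 × 10^-3 mol
Let x = n(KCl), y = n(KBr).
Titrant: 1x + 1y = 7.101 × 10^-3;  mass: 74.55x + 119.00y = 0.6199
Solving, x = 5.066 × 10^-3 mol, y = 2.036 × 10^-3 mol
mass of KCl = 5.066 × 10^-3 × 74.55 = 0.3776 g
% KCl = 0.3776 / 0.6199 × 100 = 60.92 %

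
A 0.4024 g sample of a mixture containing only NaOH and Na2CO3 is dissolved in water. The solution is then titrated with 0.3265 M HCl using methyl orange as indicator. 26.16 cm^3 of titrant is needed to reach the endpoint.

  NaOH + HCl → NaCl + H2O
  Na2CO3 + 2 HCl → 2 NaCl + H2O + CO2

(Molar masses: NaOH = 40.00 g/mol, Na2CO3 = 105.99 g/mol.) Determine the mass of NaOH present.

n(HCl) = 0.02616 × 0.3265 = 8.541 × 10^-3 mol
Let x = n(NaOH), y = n(Na2CO3).
Titrant: 1x + 2y = 8.541 × 10^-3;  mass: 40.00x + 105.99y = 0.4024
Solving, x = 3.866 × 10^-3 mol, y = 2.337 × 10^-3 mol
mass of NaOH = 3.866 × 10^-3 × 40.00 = 0.1547 g

0.1547 g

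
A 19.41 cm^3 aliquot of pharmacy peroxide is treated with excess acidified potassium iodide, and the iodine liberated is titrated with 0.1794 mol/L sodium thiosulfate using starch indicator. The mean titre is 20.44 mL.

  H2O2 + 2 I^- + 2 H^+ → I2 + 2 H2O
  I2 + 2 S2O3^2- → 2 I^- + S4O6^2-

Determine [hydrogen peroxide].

0.09446 mol/L

n(S2O3^2-) = 0.02044 × 0.1794 = 3.667 × 10^-3 mol
n(I2) = n(S2O3^2-)/2 = 1.833 × 10^-3 mol
n(H2O2) in the aliquot = 1.833 × 10^-3 mol (1:1 ratio)
[H2O2] = 1.833 × 10^-3 / 0.01941 = 0.09446 mol/L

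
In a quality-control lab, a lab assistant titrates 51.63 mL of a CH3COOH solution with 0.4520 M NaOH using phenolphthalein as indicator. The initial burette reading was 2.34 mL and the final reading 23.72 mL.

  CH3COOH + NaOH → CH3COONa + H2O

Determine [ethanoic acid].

0.1872 M

n(NaOH) = 0.02138 L × 0.4520 mol/L = 9.664 × 10^-3 mol
n(CH3COOH) = 9.664 × 10^-3 mol (1:1 mole ratio)
[CH3COOH] = 9.664 × 10^-3 mol / 0.05163 L = 0.1872 mol/L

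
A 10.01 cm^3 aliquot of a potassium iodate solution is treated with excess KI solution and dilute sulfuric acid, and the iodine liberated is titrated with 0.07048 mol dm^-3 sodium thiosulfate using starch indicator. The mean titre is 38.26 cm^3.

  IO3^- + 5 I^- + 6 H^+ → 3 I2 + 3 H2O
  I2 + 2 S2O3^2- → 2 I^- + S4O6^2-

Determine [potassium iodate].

n(S2O3^2-) = 0.03826 × 0.07048 = 2.697 × 10^-3 mol
n(I2) = n(S2O3^2-)/2 = 1.348 × 10^-3 mol
From the 1:3 ratio, n(IO3^-) in the aliquot = 1/3 × 1.348 × 10^-3 = 4.494 × 10^-4 mol
[IO3^-] = 4.494 × 10^-4 / 0.01001 = 0.04490 mol/L

0.04490 mol/L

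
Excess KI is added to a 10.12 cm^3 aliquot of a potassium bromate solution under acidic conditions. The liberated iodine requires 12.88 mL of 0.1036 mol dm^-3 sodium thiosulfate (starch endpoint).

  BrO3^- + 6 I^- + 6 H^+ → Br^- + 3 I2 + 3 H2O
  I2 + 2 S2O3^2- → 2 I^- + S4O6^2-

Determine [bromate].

n(S2O3^2-) = 0.01288 × 0.1036 = 1.334 × 10^-3 mol
n(I2) = n(S2O3^2-)/2 = 6.672 × 10^-4 mol
From the 1:3 ratio, n(BrO3^-) in the aliquot = 1/3 × 6.672 × 10^-4 = 2.224 × 10^-4 mol
[BrO3^-] = 2.224 × 10^-4 / 0.01012 = 0.02198 mol/L

0.02198 mol/L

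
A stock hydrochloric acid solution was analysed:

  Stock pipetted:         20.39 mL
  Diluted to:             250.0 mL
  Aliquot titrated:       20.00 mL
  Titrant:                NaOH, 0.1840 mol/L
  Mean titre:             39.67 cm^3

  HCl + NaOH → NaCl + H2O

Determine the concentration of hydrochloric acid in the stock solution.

n(NaOH) = 0.03967 × 0.1840 = 7.299 × 10^-3 mol
n(HCl) in the aliquot = 7.299 × 10^-3 mol (1:1 ratio)
[HCl]_dilute = 7.299 × 10^-3 / 0.02000 = 0.3650 mol/L
Dilution factor = 250.0 / 20.39 = 12.26
[HCl]_stock = 0.3650 × 12.26 = 4.475 mol/L

4.475 mol/L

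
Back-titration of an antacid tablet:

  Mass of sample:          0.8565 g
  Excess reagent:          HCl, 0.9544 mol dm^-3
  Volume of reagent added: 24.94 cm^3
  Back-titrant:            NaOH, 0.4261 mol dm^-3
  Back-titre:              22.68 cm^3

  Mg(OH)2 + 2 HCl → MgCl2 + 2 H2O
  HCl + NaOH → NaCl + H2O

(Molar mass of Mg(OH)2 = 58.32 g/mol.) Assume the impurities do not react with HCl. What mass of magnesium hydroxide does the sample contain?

n(HCl) added = 0.02494 × 0.9544 = 0.02380 mol
n(NaOH) used in back-titration = 0.02268 × 0.4261 = 9.664 × 10^-3 mol
n(HCl) left over = 9.664 × 10^-3 mol (1:1 ratio)
n(HCl) consumed by analyte = 0.02380 − 9.664 × 10^-3 = 0.01414 mol
From the 1:2 ratio, n(Mg(OH)2) = 1/2 × 0.01414 = 7.069 × 10^-3 mol
mass of Mg(OH)2 = 7.069 × 10^-3 × 58.32 = 0.4123 g

0.4123 g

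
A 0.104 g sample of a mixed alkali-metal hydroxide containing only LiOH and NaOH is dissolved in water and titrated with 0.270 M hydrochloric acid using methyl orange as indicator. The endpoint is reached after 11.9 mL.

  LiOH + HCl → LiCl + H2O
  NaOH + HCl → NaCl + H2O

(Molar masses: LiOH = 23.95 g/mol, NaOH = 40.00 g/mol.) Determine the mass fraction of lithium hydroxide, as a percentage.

n(HCl) = 0.0119 × 0.270 = 3.21 × 10^-3 mol
Let x = n(LiOH), y = n(NaOH).
Titrant: 1x + 1y = 3.21 × 10^-3;  mass: 23.95x + 40.00y = 0.104
Solving, x = 1.53 × 10^-3 mol, y = 1.69 × 10^-3 mol
mass of LiOH = 1.53 × 10^-3 × 23.95 = 0.0366 g
% LiOH = 0.0366 / 0.104 × 100 = 35.2 %

35.2 %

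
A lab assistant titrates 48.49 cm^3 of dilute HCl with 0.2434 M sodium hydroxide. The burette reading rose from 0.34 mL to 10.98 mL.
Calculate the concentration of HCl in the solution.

0.05341 M

HCl + NaOH → NaCl + H2O
n(NaOH) = 0.01064 L × 0.2434 mol/L = 2.590 × 10^-3 mol
n(HCl) = 2.590 × 10^-3 mol (1:1 mole ratio)
[HCl] = 2.590 × 10^-3 mol / 0.04849 L = 0.05341 mol/L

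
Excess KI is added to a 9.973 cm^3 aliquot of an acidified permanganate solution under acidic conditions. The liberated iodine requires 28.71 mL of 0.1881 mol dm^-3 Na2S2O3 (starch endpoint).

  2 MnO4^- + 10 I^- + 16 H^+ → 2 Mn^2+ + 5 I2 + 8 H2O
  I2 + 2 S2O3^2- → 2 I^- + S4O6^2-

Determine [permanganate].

0.1083 mol/L

n(S2O3^2-) = 0.02871 × 0.1881 = 5.400 × 10^-3 mol
n(I2) = n(S2O3^2-)/2 = 2.700 × 10^-3 mol
From the 2:5 ratio, n(MnO4^-) in the aliquot = 2/5 × 2.700 × 10^-3 = 1.080 × 10^-3 mol
[MnO4^-] = 1.080 × 10^-3 / 0.009973 = 0.1083 mol/L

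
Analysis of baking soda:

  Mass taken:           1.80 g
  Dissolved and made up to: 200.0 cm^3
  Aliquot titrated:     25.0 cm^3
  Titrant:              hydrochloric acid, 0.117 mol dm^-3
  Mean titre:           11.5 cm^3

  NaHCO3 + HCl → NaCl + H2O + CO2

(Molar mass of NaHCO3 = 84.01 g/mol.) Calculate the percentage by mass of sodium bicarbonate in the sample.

n(HCl) per titration = 0.0115 × 0.117 = 1.35 × 10^-3 mol
n(NaHCO3) in each aliquot = 1.35 × 10^-3 mol (1:1 ratio)
n(NaHCO3) in the whole flask = 1.35 × 10^-3 × 200.0/25.0 = 0.0108 mol
mass of NaHCO3 = 0.0108 × 84.01 = 0.904 g
% NaHCO3 = 0.904 / 1.80 × 100 = 50.2 %

50.2 %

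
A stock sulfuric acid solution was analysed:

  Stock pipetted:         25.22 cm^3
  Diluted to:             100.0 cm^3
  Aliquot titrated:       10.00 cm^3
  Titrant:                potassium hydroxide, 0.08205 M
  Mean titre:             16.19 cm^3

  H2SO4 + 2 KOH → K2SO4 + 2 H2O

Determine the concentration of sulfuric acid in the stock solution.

0.2634 M

n(KOH) = 0.01619 × 0.08205 = 1.328 × 10^-3 mol
From the 1:2 ratio, n(H2SO4) in the aliquot = 1/2 × 1.328 × 10^-3 = 6.642 × 10^-4 mol
[H2SO4]_dilute = 6.642 × 10^-4 / 0.01000 = 0.06642 mol/L
Dilution factor = 100.0 / 25.22 = 3.965
[H2SO4]_stock = 0.06642 × 3.965 = 0.2634 mol/L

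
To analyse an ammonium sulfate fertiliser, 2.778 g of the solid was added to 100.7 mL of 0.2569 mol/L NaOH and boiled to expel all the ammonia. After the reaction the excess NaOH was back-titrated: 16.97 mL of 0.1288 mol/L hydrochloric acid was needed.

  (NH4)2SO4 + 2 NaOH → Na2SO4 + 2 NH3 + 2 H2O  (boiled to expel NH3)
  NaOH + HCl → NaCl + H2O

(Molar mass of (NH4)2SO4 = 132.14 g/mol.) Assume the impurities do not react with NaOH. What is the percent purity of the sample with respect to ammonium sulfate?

n(NaOH) added = 0.1007 × 0.2569 = 0.02587 mol
n(HCl) used in back-titration = 0.01697 × 0.1288 = 2.186 × 10^-3 mol
n(NaOH) left over = 2.186 × 10^-3 mol (1:1 ratio)
n(NaOH) consumed by analyte = 0.02587 − 2.186 × 10^-3 = 0.02368 mol
From the 1:2 ratio, n((NH4)2SO4) = 1/2 × 0.02368 = 0.01184 mol
mass of (NH4)2SO4 = 0.01184 × 132.14 = 1.565 g
% (NH4)2SO4 = 1.565 / 2.778 × 100 = 56.33 %

56.33 %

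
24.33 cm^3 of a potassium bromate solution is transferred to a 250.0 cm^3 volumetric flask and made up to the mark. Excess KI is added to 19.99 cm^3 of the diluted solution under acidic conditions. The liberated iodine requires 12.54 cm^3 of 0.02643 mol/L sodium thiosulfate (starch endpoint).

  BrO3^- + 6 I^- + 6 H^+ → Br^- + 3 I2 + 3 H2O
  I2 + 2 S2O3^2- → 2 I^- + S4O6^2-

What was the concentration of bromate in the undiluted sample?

n(S2O3^2-) = 0.01254 × 0.02643 = 3.314 × 10^-4 mol
n(I2) = n(S2O3^2-)/2 = 1.657 × 10^-4 mol
From the 1:3 ratio, n(BrO3^-) in the aliquot = 1/3 × 1.657 × 10^-4 = 5.524 × 10^-5 mol
[BrO3^-]_dilute = 5.524 × 10^-5 / 0.01999 = 0.002763 mol/L
[BrO3^-]_original = 0.002763 × 250.0/24.33 = 0.02839 mol/L

0.02839 mol/L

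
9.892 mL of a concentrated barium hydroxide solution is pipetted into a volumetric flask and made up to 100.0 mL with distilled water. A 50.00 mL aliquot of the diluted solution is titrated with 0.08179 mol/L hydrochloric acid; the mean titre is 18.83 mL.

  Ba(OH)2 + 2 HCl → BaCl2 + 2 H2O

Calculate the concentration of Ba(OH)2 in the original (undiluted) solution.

n(HCl) = 0.01883 × 0.08179 = 1.540 × 10^-3 mol
From the 1:2 ratio, n(Ba(OH)2) in the aliquot = 1/2 × 1.540 × 10^-3 = 7.701 × 10^-4 mol
[Ba(OH)2]_dilute = 7.701 × 10^-4 / 0.05000 = 0.01540 mol/L
Dilution factor = 100.0 / 9.892 = 10.11
[Ba(OH)2]_stock = 0.01540 × 10.11 = 0.1557 mol/L

0.1557 mol/L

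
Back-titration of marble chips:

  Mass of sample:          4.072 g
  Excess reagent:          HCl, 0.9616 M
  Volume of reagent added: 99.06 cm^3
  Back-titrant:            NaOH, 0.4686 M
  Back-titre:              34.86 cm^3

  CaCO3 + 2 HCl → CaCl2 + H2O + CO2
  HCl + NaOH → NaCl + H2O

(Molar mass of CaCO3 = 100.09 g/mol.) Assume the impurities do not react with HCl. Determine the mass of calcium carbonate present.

3.950 g

n(HCl) added = 0.09906 × 0.9616 = 0.09526 mol
n(NaOH) used in back-titration = 0.03486 × 0.4686 = 0.01634 mol
n(HCl) left over = 0.01634 mol (1:1 ratio)
n(HCl) consumed by analyte = 0.09526 − 0.01634 = 0.07892 mol
From the 1:2 ratio, n(CaCO3) = 1/2 × 0.07892 = 0.03946 mol
mass of CaCO3 = 0.03946 × 100.09 = 3.950 g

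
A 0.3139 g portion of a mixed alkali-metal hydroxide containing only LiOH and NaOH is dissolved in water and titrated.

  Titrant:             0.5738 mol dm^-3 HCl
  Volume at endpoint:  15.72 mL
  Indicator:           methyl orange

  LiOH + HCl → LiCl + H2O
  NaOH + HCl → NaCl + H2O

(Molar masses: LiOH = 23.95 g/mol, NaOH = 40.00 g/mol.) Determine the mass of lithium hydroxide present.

n(HCl) = 0.01572 × 0.5738 = 9.020 × 10^-3 mol
Let x = n(LiOH), y = n(NaOH).
Titrant: 1x + 1y = 9.020 × 10^-3;  mass: 23.95x + 40.00y = 0.3139
Solving, x = 2.922 × 10^-3 mol, y = 6.098 × 10^-3 mol
mass of LiOH = 2.922 × 10^-3 × 23.95 = 0.06999 g

0.06999 g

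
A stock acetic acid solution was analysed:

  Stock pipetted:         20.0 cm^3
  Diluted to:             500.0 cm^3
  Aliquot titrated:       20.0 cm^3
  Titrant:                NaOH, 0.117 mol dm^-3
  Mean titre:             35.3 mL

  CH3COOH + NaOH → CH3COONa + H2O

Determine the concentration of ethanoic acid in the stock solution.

5.16 mol/L

n(NaOH) = 0.0353 × 0.117 = 4.13 × 10^-3 mol
n(CH3COOH) in the aliquot = 4.13 × 10^-3 mol (1:1 ratio)
[CH3COOH]_dilute = 4.13 × 10^-3 / 0.0200 = 0.207 mol/L
Dilution factor = 500.0 / 20.0 = 25.00
[CH3COOH]_stock = 0.207 × 25.00 = 5.16 mol/L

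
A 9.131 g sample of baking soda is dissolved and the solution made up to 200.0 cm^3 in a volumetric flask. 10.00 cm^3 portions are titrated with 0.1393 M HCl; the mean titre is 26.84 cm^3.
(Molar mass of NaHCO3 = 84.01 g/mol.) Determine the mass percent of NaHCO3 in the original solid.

NaHCO3 + HCl → NaCl + H2O + CO2
n(HCl) per titration = 0.02684 × 0.1393 = 3.739 × 10^-3 mol
n(NaHCO3) in each aliquot = 3.739 × 10^-3 mol (1:1 ratio)
n(NaHCO3) in the whole flask = 3.739 × 10^-3 × 200.0/10.00 = 0.07478 mol
mass of NaHCO3 = 0.07478 × 84.01 = 6.282 g
% NaHCO3 = 6.282 / 9.131 × 100 = 68.80 %

68.80 %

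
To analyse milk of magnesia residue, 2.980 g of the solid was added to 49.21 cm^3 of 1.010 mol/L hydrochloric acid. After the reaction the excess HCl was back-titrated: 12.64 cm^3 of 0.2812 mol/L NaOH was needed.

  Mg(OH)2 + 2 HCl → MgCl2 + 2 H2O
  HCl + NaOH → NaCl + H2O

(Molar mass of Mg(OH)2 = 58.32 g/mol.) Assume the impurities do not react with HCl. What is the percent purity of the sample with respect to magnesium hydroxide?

n(HCl) added = 0.04921 × 1.010 = 0.04970 mol
n(NaOH) used in back-titration = 0.01264 × 0.2812 = 3.554 × 10^-3 mol
n(HCl) left over = 3.554 × 10^-3 mol (1:1 ratio)
n(HCl) consumed by analyte = 0.04970 − 3.554 × 10^-3 = 0.04615 mol
From the 1:2 ratio, n(Mg(OH)2) = 1/2 × 0.04615 = 0.02307 mol
mass of Mg(OH)2 = 0.02307 × 58.32 = 1.346 g
% Mg(OH)2 = 1.346 / 2.980 × 100 = 45.16 %

45.16 %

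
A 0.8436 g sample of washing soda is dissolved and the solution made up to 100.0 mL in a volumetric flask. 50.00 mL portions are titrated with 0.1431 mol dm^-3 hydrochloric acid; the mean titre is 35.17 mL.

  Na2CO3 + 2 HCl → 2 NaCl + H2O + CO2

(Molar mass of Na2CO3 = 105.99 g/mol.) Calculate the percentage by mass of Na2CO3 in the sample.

n(HCl) per titration = 0.03517 × 0.1431 = 5.033 × 10^-3 mol
From the 1:2 ratio, n(Na2CO3) in each aliquot = 1/2 × 5.033 × 10^-3 = 2.516 × 10^-3 mol
n(Na2CO3) in the whole flask = 2.516 × 10^-3 × 100.0/50.00 = 5.033 × 10^-3 mol
mass of Na2CO3 = 5.033 × 10^-3 × 105.99 = 0.5334 g
% Na2CO3 = 0.5334 / 0.8436 × 100 = 63.23 %

63.23 %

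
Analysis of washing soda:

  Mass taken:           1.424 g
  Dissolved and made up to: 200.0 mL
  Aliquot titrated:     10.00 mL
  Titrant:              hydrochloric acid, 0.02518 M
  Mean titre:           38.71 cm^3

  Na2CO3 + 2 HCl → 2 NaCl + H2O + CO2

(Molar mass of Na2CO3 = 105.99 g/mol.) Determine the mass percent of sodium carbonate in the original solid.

n(HCl) per titration = 0.03871 × 0.02518 = 9.747 × 10^-4 mol
From the 1:2 ratio, n(Na2CO3) in each aliquot = 1/2 × 9.747 × 10^-4 = 4.874 × 10^-4 mol
n(Na2CO3) in the whole flask = 4.874 × 10^-4 × 200.0/10.00 = 9.747 × 10^-3 mol
mass of Na2CO3 = 9.747 × 10^-3 × 105.99 = 1.033 g
% Na2CO3 = 1.033 / 1.424 × 100 = 72.55 %

72.55 %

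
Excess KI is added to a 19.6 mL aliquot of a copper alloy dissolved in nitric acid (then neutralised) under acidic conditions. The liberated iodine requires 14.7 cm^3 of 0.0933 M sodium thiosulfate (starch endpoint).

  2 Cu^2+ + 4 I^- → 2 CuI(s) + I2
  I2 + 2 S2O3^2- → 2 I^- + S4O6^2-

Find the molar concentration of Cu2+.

0.0700 M

n(S2O3^2-) = 0.0147 × 0.0933 = 1.37 × 10^-3 mol
n(I2) = n(S2O3^2-)/2 = 6.86 × 10^-4 mol
From the 2:1 ratio, n(Cu2+) in the aliquot = 2/1 × 6.86 × 10^-4 = 1.37 × 10^-3 mol
[Cu2+] = 1.37 × 10^-3 / 0.0196 = 0.0700 mol/L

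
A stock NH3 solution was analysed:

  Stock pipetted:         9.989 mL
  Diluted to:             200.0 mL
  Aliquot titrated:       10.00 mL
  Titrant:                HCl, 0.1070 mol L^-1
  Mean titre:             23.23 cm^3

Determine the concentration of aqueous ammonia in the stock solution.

NH3 + HCl → NH4Cl
n(HCl) = 0.02323 × 0.1070 = 2.486 × 10^-3 mol
n(NH3) in the aliquot = 2.486 × 10^-3 mol (1:1 ratio)
[NH3]_dilute = 2.486 × 10^-3 / 0.01000 = 0.2486 mol/L
Dilution factor = 200.0 / 9.989 = 20.02
[NH3]_stock = 0.2486 × 20.02 = 4.977 mol/L

4.977 mol/L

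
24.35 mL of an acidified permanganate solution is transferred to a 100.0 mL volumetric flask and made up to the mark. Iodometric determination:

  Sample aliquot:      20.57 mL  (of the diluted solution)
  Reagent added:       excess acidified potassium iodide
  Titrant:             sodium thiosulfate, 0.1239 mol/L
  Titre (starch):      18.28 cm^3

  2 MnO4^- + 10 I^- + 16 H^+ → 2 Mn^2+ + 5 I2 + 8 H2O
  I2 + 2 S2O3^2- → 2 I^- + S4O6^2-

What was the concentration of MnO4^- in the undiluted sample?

0.09044 mol/L

n(S2O3^2-) = 0.01828 × 0.1239 = 2.265 × 10^-3 mol
n(I2) = n(S2O3^2-)/2 = 1.132 × 10^-3 mol
From the 2:5 ratio, n(MnO4^-) in the aliquot = 2/5 × 1.132 × 10^-3 = 4.530 × 10^-4 mol
[MnO4^-]_dilute = 4.530 × 10^-4 / 0.02057 = 0.02202 mol/L
[MnO4^-]_original = 0.02202 × 100.0/24.35 = 0.09044 mol/L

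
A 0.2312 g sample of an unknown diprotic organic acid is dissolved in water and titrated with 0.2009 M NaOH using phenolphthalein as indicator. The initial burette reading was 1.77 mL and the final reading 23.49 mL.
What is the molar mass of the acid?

106.0 g/mol

n(NaOH) = 0.02172 L × 0.2009 mol/L = 4.364 × 10^-3 mol
From the 1:2 ratio, n(H2A) = 1/2 × 4.364 × 10^-3 = 2.182 × 10^-3 mol
M = m / n = 0.2312 g / 2.182 × 10^-3 mol = 106.0 g/mol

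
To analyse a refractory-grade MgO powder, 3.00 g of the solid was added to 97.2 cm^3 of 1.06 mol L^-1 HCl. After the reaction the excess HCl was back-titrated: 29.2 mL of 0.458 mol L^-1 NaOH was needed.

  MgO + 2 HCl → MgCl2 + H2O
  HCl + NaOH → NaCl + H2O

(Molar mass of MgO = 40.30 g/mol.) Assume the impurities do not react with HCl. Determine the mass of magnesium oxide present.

n(HCl) added = 0.0972 × 1.06 = 0.103 mol
n(NaOH) used in back-titration = 0.0292 × 0.458 = 0.0134 mol
n(HCl) left over = 0.0134 mol (1:1 ratio)
n(HCl) consumed by analyte = 0.103 − 0.0134 = 0.0897 mol
From the 1:2 ratio, n(MgO) = 1/2 × 0.0897 = 0.0448 mol
mass of MgO = 0.0448 × 40.30 = 1.81 g

1.81 g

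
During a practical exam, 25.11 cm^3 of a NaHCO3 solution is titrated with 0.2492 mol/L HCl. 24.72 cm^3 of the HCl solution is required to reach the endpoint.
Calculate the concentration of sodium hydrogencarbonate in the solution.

0.2453 mol/L

NaHCO3 + HCl → NaCl + H2O + CO2
n(HCl) = 0.02472 L × 0.2492 mol/L = 6.160 × 10^-3 mol
n(NaHCO3) = 6.160 × 10^-3 mol (1:1 mole ratio)
[NaHCO3] = 6.160 × 10^-3 mol / 0.02511 L = 0.2453 mol/L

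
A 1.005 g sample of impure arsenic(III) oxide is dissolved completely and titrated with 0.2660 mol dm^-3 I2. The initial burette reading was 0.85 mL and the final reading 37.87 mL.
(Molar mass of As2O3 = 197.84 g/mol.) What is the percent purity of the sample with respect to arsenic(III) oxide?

96.93 %

As2O3 + 2 I2 + 2 H2O → As2O5 + 4 HI
n(I2) = 0.03702 L × 0.2660 mol/L = 9.847 × 10^-3 mol
From the 1:2 ratio, n(As2O3) = 1/2 × 9.847 × 10^-3 = 4.924 × 10^-3 mol
mass of As2O3 = 4.924 × 10^-3 × 197.84 g/mol = 0.9741 g
% As2O3 = 0.9741 / 1.005 × 100 = 96.93 %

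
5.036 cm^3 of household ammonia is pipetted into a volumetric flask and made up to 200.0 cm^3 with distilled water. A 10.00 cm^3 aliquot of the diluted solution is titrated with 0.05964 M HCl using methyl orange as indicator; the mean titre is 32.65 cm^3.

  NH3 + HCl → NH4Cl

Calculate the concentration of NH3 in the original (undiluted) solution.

n(HCl) = 0.03265 × 0.05964 = 1.947 × 10^-3 mol
n(NH3) in the aliquot = 1.947 × 10^-3 mol (1:1 ratio)
[NH3]_dilute = 1.947 × 10^-3 / 0.01000 = 0.1947 mol/L
Dilution factor = 200.0 / 5.036 = 39.71
[NH3]_stock = 0.1947 × 39.71 = 7.733 mol/L

7.733 M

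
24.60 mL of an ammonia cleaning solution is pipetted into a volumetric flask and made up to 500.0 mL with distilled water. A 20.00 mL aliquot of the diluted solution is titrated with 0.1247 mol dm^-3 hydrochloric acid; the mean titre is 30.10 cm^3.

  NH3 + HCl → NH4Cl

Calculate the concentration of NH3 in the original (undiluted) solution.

3.815 mol/L

n(HCl) = 0.03010 × 0.1247 = 3.753 × 10^-3 mol
n(NH3) in the aliquot = 3.753 × 10^-3 mol (1:1 ratio)
[NH3]_dilute = 3.753 × 10^-3 / 0.02000 = 0.1877 mol/L
Dilution factor = 500.0 / 24.60 = 20.33
[NH3]_stock = 0.1877 × 20.33 = 3.815 mol/L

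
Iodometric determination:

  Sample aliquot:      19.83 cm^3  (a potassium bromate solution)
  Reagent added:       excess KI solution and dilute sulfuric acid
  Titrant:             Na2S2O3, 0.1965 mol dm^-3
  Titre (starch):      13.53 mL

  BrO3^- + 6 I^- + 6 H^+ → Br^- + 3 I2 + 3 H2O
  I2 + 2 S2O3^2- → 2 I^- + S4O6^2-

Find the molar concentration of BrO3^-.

n(S2O3^2-) = 0.01353 × 0.1965 = 2.659 × 10^-3 mol
n(I2) = n(S2O3^2-)/2 = 1.329 × 10^-3 mol
From the 1:3 ratio, n(BrO3^-) in the aliquot = 1/3 × 1.329 × 10^-3 = 4.431 × 10^-4 mol
[BrO3^-] = 4.431 × 10^-4 / 0.01983 = 0.02235 mol/L

0.02235 mol/L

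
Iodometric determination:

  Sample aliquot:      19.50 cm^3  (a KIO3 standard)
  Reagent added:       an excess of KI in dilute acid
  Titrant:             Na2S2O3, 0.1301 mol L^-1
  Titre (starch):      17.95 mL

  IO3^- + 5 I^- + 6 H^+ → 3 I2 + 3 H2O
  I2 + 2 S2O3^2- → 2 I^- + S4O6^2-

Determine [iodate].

0.01996 mol/L

n(S2O3^2-) = 0.01795 × 0.1301 = 2.335 × 10^-3 mol
n(I2) = n(S2O3^2-)/2 = 1.168 × 10^-3 mol
From the 1:3 ratio, n(IO3^-) in the aliquot = 1/3 × 1.168 × 10^-3 = 3.892 × 10^-4 mol
[IO3^-] = 3.892 × 10^-4 / 0.01950 = 0.01996 mol/L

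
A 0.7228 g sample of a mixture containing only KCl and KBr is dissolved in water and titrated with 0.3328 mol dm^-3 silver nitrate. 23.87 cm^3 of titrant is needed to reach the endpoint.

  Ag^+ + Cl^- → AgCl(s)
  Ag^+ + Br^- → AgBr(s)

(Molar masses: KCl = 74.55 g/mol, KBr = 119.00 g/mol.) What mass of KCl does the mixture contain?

n(AgNO3) = 0.02387 × 0.3328 = 7.944 × 10^-3 mol
Let x = n(KCl), y = n(KBr).
Titrant: 1x + 1y = 7.944 × 10^-3;  mass: 74.55x + 119.00y = 0.7228
Solving, x = 5.006 × 10^-3 mol, y = 2.938 × 10^-3 mol
mass of KCl = 5.006 × 10^-3 × 74.55 = 0.3732 g

0.3732 g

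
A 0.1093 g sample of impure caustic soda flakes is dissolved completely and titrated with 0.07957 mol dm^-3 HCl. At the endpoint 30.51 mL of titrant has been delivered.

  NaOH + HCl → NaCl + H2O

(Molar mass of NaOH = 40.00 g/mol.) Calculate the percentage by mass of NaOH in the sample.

88.84 %

n(HCl) = 0.03051 L × 0.07957 mol/L = 2.428 × 10^-3 mol
n(NaOH) = 2.428 × 10^-3 mol (1:1 ratio)
mass of NaOH = 2.428 × 10^-3 × 40.00 g/mol = 0.09711 g
% NaOH = 0.09711 / 0.1093 × 100 = 88.84 %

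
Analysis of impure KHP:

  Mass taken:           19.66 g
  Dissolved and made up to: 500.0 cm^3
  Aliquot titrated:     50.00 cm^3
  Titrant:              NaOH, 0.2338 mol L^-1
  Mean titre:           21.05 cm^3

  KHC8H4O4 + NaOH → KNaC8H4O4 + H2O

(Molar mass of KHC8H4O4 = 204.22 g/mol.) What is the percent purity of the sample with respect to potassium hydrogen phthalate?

n(NaOH) per titration = 0.02105 × 0.2338 = 4.921 × 10^-3 mol
n(KHC8H4O4) in each aliquot = 4.921 × 10^-3 mol (1:1 ratio)
n(KHC8H4O4) in the whole flask = 4.921 × 10^-3 × 500.0/50.00 = 0.04921 mol
mass of KHC8H4O4 = 0.04921 × 204.22 = 10.05 g
% KHC8H4O4 = 10.05 / 19.66 × 100 = 51.12 %

51.12 %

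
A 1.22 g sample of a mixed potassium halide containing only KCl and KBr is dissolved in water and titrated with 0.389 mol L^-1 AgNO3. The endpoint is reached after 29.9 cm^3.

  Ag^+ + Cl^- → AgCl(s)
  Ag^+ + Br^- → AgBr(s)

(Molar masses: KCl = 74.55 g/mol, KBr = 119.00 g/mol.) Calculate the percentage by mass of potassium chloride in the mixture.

n(AgNO3) = 0.0299 × 0.389 = 0.0116 mol
Let x = n(KCl), y = n(KBr).
Titrant: 1x + 1y = 0.0116;  mass: 74.55x + 119.00y = 1.22
Solving, x = 3.69 × 10^-3 mol, y = 7.94 × 10^-3 mol
mass of KCl = 3.69 × 10^-3 × 74.55 = 0.275 g
% KCl = 0.275 / 1.22 × 100 = 22.6 %

22.6 %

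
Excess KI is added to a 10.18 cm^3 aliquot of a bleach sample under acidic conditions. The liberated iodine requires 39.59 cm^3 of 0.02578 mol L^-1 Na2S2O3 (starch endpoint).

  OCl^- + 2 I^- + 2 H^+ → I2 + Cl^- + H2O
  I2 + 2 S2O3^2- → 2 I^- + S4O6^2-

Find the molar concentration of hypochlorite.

0.05013 mol/L

n(S2O3^2-) = 0.03959 × 0.02578 = 1.021 × 10^-3 mol
n(I2) = n(S2O3^2-)/2 = 5.103 × 10^-4 mol
n(OCl^-) in the aliquot = 5.103 × 10^-4 mol (1:1 ratio)
[OCl^-] = 5.103 × 10^-4 / 0.01018 = 0.05013 mol/L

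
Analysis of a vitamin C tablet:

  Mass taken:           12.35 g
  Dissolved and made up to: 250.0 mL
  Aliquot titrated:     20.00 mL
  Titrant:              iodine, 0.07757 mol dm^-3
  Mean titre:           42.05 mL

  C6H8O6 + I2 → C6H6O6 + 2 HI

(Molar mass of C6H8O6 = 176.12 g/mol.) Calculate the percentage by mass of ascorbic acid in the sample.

n(I2) per titration = 0.04205 × 0.07757 = 3.262 × 10^-3 mol
n(C6H8O6) in each aliquot = 3.262 × 10^-3 mol (1:1 ratio)
n(C6H8O6) in the whole flask = 3.262 × 10^-3 × 250.0/20.00 = 0.04077 mol
mass of C6H8O6 = 0.04077 × 176.12 = 7.181 g
% C6H8O6 = 7.181 / 12.35 × 100 = 58.14 %

58.14 %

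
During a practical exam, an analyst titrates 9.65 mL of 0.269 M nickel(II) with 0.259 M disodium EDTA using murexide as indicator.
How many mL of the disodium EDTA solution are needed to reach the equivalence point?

10.0 mL

Ni^2+ + EDTA^4- → [Ni(EDTA)]^2-
n(Ni2+) = 0.00965 L × 0.269 mol/L = 2.60 × 10^-3 mol
n(EDTA) = 2.60 × 10^-3 mol (1:1 stoichiometry)
V(EDTA) = 2.60 × 10^-3 mol / 0.259 mol/L = 0.0100 L = 10.0 mL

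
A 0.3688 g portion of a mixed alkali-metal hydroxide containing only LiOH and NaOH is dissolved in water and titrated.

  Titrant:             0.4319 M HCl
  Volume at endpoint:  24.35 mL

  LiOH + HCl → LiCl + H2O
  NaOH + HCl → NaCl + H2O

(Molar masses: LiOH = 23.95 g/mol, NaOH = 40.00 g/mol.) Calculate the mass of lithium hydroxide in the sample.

n(HCl) = 0.02435 × 0.4319 = 0.01052 mol
Let x = n(LiOH), y = n(NaOH).
Titrant: 1x + 1y = 0.01052;  mass: 23.95x + 40.00y = 0.3688
Solving, x = 3.232 × 10^-3 mol, y = 7.285 × 10^-3 mol
mass of LiOH = 3.232 × 10^-3 × 23.95 = 0.07740 g

0.07740 g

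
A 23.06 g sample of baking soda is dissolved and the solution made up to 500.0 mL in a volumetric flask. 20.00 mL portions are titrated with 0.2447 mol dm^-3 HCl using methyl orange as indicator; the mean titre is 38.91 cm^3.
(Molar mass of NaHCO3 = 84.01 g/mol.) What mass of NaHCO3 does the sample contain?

NaHCO3 + HCl → NaCl + H2O + CO2
n(HCl) per titration = 0.03891 × 0.2447 = 9.521 × 10^-3 mol
n(NaHCO3) in each aliquot = 9.521 × 10^-3 mol (1:1 ratio)
n(NaHCO3) in the whole flask = 9.521 × 10^-3 × 500.0/20.00 = 0.2380 mol
mass of NaHCO3 = 0.2380 × 84.01 = 20.00 g

20.00 g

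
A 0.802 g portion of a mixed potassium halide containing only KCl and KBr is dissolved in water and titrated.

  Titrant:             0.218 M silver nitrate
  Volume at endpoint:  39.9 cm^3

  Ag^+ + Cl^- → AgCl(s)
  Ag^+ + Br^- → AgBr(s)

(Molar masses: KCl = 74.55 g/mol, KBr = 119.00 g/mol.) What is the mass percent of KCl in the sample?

n(AgNO3) = 0.0399 × 0.218 = 8.70 × 10^-3 mol
Let x = n(KCl), y = n(KBr).
Titrant: 1x + 1y = 8.70 × 10^-3;  mass: 74.55x + 119.00y = 0.802
Solving, x = 5.24 × 10^-3 mol, y = 3.45 × 10^-3 mol
mass of KCl = 5.24 × 10^-3 × 74.55 = 0.391 g
% KCl = 0.391 / 0.802 × 100 = 48.7 %

48.7 %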